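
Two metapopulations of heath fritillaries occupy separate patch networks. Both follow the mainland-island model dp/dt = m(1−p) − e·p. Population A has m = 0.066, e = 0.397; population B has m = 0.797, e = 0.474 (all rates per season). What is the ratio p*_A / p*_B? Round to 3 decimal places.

0.227

A: p*_A = m/(m+e) = 0.066/0.4630 = 0.1425.
B: p*_B = 0.797/1.2710 = 0.6271.
p*_A / p*_B = 0.1425/0.6271 = 0.2273.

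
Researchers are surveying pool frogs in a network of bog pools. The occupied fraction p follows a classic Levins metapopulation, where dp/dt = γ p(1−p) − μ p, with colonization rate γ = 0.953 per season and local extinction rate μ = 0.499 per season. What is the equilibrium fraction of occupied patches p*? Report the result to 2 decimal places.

At equilibrium, colonization balances extinction: γ·p*·(1−p*) = μ·p*.
So p* = 1 − μ/γ = 1 − 0.499/0.953 = 1 − 0.5236 = 0.4764.

0.48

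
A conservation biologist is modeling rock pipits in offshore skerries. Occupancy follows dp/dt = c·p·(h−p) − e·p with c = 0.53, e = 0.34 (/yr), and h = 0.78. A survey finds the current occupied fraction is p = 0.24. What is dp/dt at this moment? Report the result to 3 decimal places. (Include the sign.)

Colonization term: c·p·(h−p) = 0.53×0.24×0.5400 = 0.06869.
Extinction term: e·p = 0.08160.
dp/dt = 0.06869 − 0.08160 = -0.01291.

-0.013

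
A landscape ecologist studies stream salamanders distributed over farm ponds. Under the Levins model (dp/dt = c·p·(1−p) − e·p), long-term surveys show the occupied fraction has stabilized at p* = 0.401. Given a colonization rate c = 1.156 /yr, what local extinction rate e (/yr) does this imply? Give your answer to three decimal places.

At equilibrium c(1−p*) = e.
e = 1.156 × (1 − 0.401) = 1.156 × 0.5990 = 0.6924.

0.692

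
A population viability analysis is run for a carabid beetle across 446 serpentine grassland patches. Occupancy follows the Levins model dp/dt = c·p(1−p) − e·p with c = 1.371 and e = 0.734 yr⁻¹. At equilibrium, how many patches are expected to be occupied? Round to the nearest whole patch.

207

p* = 1 − e/c = 1 − 0.734/1.371 = 0.4646.
Expected occupied patches = N × p* = 446 × 0.4646 = 207.22 ≈ 207.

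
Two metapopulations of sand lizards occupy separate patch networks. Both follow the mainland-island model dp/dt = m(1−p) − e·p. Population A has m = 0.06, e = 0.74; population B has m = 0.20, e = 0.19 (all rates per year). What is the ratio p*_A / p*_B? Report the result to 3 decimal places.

A: p*_A = m/(m+e) = 0.06/0.8000 = 0.0750.
B: p*_B = 0.20/0.3900 = 0.5128.
p*_A / p*_B = 0.0750/0.5128 = 0.1462.

0.146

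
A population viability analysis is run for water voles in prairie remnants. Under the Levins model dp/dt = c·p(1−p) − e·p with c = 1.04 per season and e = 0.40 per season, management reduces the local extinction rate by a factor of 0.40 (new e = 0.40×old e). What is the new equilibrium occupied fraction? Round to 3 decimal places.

Before: p* = 1 − 0.40/1.04 = 0.6154.
After the change, c = 1.04, e = 0.16, so p* = 1 − 0.16/1.04 = 0.8462.

0.846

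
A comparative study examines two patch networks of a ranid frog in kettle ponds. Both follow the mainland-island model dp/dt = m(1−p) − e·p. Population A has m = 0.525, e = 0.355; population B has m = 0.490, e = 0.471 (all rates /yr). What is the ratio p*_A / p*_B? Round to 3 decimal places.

1.170

A: p*_A = m/(m+e) = 0.525/0.8800 = 0.5966.
B: p*_B = 0.490/0.9610 = 0.5099.
p*_A / p*_B = 0.5966/0.5099 = 1.1700.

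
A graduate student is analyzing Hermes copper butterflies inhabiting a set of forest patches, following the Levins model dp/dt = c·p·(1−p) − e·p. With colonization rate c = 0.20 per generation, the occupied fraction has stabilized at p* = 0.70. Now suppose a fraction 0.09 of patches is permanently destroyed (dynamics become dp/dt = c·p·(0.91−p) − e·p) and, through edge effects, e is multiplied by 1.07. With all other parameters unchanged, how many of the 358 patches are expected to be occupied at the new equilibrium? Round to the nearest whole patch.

Balance c(1−p*) = e gives e = 0.20×(1 − 0.70000) = 0.06000.
New p* = 0.91 − e/c = 0.91 − 0.06420/0.20000 = 0.58900.
Expected occupied = 358 × 0.58900 = 210.86 ≈ 211.

211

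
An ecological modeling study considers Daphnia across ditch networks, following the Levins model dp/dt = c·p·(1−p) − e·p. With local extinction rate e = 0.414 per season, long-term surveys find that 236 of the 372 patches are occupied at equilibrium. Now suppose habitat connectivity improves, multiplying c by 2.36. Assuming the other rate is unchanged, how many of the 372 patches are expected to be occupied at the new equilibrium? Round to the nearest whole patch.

Observed p* = 236/372 = 0.63441.
Balance c(1−p*) = e gives c = e/(1 − 0.63441) = 0.414/0.36559 = 1.13242.
New p* = 1 − e/c = 1 − 0.41400/2.67251 = 0.84509.
Expected occupied = 372 × 0.84509 = 314.37 ≈ 314.

314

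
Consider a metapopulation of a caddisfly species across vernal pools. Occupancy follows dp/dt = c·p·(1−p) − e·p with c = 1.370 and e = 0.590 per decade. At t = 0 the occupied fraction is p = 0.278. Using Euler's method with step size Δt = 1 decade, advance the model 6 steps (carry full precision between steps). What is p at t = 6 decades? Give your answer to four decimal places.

Update rule: p ← p + [c·p·(1−p) − e·p]·Δt with Δt = 1.
step 1: Δp = +0.11096, p = 0.38896
step 2: Δp = +0.09612, p = 0.48508
step 3: Δp = +0.05600, p = 0.54108
step 4: Δp = +0.02095, p = 0.56203
step 5: Δp = +0.00563, p = 0.56766
step 6: Δp = +0.00131, p = 0.56897

0.5690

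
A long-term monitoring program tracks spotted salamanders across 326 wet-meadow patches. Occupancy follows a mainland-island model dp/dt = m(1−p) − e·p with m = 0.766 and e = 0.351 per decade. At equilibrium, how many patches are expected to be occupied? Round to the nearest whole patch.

224

p* = m/(m+e) = 0.766/1.1170 = 0.6858.
Expected occupied patches = N × p* = 326 × 0.6858 = 223.56 ≈ 224.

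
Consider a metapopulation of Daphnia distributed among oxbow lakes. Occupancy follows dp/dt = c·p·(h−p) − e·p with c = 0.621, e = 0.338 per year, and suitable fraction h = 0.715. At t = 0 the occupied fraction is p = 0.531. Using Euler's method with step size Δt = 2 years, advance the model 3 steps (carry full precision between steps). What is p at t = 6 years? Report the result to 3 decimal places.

Update rule: p ← p + [c·p·(h−p) − e·p]·Δt with Δt = 2.
  1  |  dp/dt·Δt = -0.237608  |  p_1 = 0.293392
  2  |  dp/dt·Δt = -0.044702  |  p_2 = 0.248690
  3  |  dp/dt·Δt = -0.024084  |  p_3 = 0.224606

0.225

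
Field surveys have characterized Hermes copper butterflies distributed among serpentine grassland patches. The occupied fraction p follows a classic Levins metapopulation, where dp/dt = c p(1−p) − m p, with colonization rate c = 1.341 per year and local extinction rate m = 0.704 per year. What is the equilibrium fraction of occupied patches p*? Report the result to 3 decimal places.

0.475

Setting dp/dt = 0 and dividing through by p* gives c·(1−p*) = m.
So p* = 1 − m/c = 1 − 0.704/1.341 = 1 − 0.5250 = 0.4750.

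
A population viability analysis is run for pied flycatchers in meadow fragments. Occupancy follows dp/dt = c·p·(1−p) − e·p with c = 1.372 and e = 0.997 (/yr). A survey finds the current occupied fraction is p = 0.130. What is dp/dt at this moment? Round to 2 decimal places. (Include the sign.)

Colonization term: c·p·(1−p) = 1.372×0.130×0.8700 = 0.15517.
Extinction term: e·p = 0.12961.
dp/dt = 0.15517 − 0.12961 = 0.02556.

0.03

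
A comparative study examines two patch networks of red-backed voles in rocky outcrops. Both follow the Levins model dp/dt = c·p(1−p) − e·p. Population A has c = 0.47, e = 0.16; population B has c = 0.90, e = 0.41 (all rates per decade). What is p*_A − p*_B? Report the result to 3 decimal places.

0.115

A: p*_A = 1 − 0.16/0.47 = 0.6596.
B: p*_B = 1 − 0.41/0.90 = 0.5444.
p*_A − p*_B = 0.6596 − 0.5444 = 0.1151.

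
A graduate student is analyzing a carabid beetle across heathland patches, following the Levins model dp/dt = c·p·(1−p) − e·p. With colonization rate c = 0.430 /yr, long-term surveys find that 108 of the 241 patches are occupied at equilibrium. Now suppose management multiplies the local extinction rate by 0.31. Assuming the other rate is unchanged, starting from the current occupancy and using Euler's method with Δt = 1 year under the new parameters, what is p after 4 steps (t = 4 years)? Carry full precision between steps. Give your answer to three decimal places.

0.701

Observed p* = 108/241 = 0.44813.
Balance c(1−p*) = e gives e = 0.430×(1 − 0.44813) = 0.23730.
Starting from p₀ = 0.44813; update p ← p + (dp/dt)·Δt with the new parameters.
p: 0.44813 → 0.52151  (Δp = +0.07338)
p: 0.52151 → 0.59045  (Δp = +0.06894)
p: 0.59045 → 0.65099  (Δp = +0.06055)
p: 0.65099 → 0.70080  (Δp = +0.04981)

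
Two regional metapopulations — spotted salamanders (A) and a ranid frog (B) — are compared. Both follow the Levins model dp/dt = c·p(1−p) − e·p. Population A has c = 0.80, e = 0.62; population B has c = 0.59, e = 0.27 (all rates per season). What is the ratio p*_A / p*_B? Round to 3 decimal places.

A: p*_A = 1 − 0.62/0.80 = 0.2250.
B: p*_B = 1 − 0.27/0.59 = 0.5424.
p*_A / p*_B = 0.2250/0.5424 = 0.4148.

0.415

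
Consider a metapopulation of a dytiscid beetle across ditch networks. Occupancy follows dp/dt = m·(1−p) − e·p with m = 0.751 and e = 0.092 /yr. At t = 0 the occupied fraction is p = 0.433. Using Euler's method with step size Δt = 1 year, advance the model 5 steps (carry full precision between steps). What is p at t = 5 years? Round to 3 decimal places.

0.891

Update rule: p ← p + [m·(1−p) − e·p]·Δt with Δt = 1.
  1  |  dp/dt·Δt = +0.385981  |  p_1 = 0.818981
  2  |  dp/dt·Δt = +0.060599  |  p_2 = 0.879580
  3  |  dp/dt·Δt = +0.009514  |  p_3 = 0.889094
  4  |  dp/dt·Δt = +0.001494  |  p_4 = 0.890588
  5  |  dp/dt·Δt = +0.000235  |  p_5 = 0.890822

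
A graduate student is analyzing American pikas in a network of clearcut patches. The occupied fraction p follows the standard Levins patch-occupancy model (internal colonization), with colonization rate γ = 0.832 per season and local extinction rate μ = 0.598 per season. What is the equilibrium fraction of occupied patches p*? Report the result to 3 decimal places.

0.281

Setting dp/dt = 0 and dividing through by p* gives γ·(1−p*) = μ.
So p* = 1 − μ/γ = 1 − 0.598/0.832 = 1 − 0.7188 = 0.2812.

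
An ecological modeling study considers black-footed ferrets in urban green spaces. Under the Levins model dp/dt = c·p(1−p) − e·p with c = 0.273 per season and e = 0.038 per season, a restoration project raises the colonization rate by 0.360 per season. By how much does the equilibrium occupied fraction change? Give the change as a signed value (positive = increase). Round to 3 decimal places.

0.079

Before: p* = 1 − 0.038/0.273 = 0.8608.
After the change, c = 0.633, e = 0.038, so p* = 1 − 0.038/0.633 = 0.9400.
Δp* = 0.9400 − 0.8608 = +0.0792.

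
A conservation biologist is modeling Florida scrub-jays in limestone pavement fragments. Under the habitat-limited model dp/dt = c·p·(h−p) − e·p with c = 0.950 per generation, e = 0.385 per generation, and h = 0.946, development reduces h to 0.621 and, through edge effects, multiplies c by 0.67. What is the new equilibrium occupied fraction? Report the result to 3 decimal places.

0.016

Before: p* = h − e/c = 0.946 − 0.385/0.950 = 0.946 − 0.4053 = 0.5407.
After: c = 0.6365, e = 0.385, h = 0.621; p* = 0.621 − 0.385/0.6365 = 0.0161.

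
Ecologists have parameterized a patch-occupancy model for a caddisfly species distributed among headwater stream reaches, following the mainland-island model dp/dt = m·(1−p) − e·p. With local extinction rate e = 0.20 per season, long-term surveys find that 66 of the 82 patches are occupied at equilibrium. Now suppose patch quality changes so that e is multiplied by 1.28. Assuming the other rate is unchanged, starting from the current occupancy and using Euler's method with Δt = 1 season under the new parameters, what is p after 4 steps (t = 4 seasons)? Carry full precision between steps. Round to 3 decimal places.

0.763

Observed p* = 66/82 = 0.80488.
Balance m(1−p*) = e·p* gives m = e·p*/(1−p*) = 0.20×0.80488/0.19512 = 0.82500.
Starting from p₀ = 0.80488; update p ← p + (dp/dt)·Δt with the new parameters.
  1  |  dp/dt·Δt = -0.045073  |  p_1 = 0.759805
  2  |  dp/dt·Δt = +0.003651  |  p_2 = 0.763456
  3  |  dp/dt·Δt = -0.000296  |  p_3 = 0.763160
  4  |  dp/dt·Δt = +0.000024  |  p_4 = 0.763184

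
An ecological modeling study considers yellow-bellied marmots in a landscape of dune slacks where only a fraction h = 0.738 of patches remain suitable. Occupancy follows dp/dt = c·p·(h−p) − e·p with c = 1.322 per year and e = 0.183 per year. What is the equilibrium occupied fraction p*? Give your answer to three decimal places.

Setting dp/dt = 0 and dividing by p* gives c·(h−p*) = e.
So p* = h − e/c = 0.738 − 0.183/1.322 = 0.738 − 0.1384 = 0.5996.

0.600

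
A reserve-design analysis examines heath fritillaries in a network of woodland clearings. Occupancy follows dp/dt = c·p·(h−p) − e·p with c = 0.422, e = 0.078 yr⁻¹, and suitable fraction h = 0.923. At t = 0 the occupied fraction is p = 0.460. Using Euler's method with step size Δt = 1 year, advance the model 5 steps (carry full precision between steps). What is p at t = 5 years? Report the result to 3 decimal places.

Update rule: p ← p + [c·p·(h−p) − e·p]·Δt with Δt = 1.
t = 1: p = 0.46000 + (+0.05400) = 0.51400
t = 2: p = 0.51400 + (+0.04862) = 0.56262
t = 3: p = 0.56262 + (+0.04168) = 0.60430
t = 4: p = 0.60430 + (+0.03414) = 0.63844
t = 5: p = 0.63844 + (+0.02687) = 0.66531

0.665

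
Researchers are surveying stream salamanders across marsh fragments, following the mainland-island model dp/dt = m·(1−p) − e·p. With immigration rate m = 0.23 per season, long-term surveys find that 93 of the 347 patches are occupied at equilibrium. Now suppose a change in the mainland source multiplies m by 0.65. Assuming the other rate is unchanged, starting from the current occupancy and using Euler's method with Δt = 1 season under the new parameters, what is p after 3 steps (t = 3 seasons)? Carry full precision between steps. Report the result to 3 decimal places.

0.193

Observed p* = 93/347 = 0.26801.
Balance m(1−p*) = e·p* gives e = m(1−p*)/p* = 0.23×0.73199/0.26801 = 0.62817.
Starting from p₀ = 0.26801; update p ← p + (dp/dt)·Δt with the new parameters.
  1  |  dp/dt·Δt = -0.058925  |  p_1 = 0.209086
  2  |  dp/dt·Δt = -0.013101  |  p_2 = 0.195986
  3  |  dp/dt·Δt = -0.002913  |  p_3 = 0.193073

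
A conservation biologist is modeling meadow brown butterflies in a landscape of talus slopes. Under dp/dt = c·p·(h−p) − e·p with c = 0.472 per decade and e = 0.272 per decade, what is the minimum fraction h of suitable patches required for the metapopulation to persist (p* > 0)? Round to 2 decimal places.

0.58

p* = h − e/c is positive only when h > e/c.
h_min = e/c = 0.272/0.472 = 0.5763.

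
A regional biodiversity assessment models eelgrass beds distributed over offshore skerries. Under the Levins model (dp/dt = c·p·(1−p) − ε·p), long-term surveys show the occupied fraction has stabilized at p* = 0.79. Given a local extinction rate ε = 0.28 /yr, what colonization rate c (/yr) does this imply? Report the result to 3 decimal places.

1.333

At equilibrium c(1−p*) = ε, so c = ε/(1−p*).
c = 0.28/(1 − 0.79) = 0.28/0.2100 = 1.3333.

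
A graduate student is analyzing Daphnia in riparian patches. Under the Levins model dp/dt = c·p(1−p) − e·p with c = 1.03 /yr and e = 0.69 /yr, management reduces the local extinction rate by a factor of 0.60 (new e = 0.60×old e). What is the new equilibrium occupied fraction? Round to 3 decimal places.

0.598

Before: p* = 1 − 0.69/1.03 = 0.3301.
After the change, c = 1.03, e = 0.414, so p* = 1 − 0.414/1.03 = 0.5981.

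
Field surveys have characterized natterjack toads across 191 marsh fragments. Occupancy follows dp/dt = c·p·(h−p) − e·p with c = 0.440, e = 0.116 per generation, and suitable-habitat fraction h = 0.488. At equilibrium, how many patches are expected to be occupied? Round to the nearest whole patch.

p* = h − e/c = 0.488 − 0.2636 = 0.2244.
Expected occupied patches = N × p* = 191 × 0.2244 = 42.85 ≈ 43.

43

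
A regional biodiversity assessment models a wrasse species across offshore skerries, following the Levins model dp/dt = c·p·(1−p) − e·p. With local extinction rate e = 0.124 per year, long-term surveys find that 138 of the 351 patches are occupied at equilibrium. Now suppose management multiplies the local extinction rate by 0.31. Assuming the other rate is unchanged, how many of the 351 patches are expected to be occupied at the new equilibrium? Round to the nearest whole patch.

Observed p* = 138/351 = 0.39316.
Balance c(1−p*) = e gives c = e/(1 − 0.39316) = 0.124/0.60684 = 0.20434.
New p* = 1 − e/c = 1 − 0.03844/0.20434 = 0.81188.
Expected occupied = 351 × 0.81188 = 284.97 ≈ 285.

285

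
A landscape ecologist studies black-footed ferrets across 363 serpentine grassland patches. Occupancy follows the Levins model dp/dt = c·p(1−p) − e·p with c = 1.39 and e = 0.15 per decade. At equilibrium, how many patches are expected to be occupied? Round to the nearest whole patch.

324

p* = 1 − e/c = 1 − 0.15/1.39 = 0.8921.
Expected occupied patches = N × p* = 363 × 0.8921 = 323.83 ≈ 324.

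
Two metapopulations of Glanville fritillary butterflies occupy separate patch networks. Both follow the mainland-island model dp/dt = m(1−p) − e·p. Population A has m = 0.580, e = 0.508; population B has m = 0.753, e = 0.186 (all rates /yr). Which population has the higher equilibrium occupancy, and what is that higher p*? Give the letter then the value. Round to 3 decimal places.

B, 0.802

A: p*_A = m/(m+e) = 0.580/1.0880 = 0.5331.
B: p*_B = 0.753/0.9390 = 0.8019.
B is higher at 0.8019.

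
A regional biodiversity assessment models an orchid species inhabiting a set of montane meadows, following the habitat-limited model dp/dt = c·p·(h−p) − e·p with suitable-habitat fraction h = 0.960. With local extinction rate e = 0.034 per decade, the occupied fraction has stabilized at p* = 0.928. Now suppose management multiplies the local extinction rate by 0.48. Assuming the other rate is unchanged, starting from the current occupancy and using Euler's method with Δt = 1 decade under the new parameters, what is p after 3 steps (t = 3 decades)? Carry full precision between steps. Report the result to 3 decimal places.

0.945

Balance c(h−p*) = e gives c = e/(0.96 − 0.92800) = 0.034/0.03200 = 1.06250.
Starting from p₀ = 0.92800; update p ← p + (dp/dt)·Δt with the new parameters.
  1  |  dp/dt·Δt = +0.016407  |  p_1 = 0.944407
  2  |  dp/dt·Δt = +0.000234  |  p_2 = 0.944641
  3  |  dp/dt·Δt = -0.000001  |  p_3 = 0.944640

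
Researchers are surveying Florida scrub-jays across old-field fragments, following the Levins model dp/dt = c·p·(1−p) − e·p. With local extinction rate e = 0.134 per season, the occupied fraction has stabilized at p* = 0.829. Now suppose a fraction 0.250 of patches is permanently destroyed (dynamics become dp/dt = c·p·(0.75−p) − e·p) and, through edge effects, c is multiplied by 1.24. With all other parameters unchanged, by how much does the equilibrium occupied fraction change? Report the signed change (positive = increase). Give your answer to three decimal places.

Balance c(1−p*) = e gives c = e/(1 − 0.82900) = 0.134/0.17100 = 0.78363.
New p* = 0.75 − e/c = 0.75 − 0.13400/0.97170 = 0.61210.
Δp* = 0.61210 − 0.82900 = -0.21690.

-0.217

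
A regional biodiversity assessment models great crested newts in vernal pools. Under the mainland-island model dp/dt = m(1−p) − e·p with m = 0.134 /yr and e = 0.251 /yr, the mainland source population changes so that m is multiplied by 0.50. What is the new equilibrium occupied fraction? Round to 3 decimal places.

Before: p* = 0.134/(0.134+0.251) = 0.3481.
After: m = 0.067, e = 0.251; p* = 0.067/0.3180 = 0.2107.

0.211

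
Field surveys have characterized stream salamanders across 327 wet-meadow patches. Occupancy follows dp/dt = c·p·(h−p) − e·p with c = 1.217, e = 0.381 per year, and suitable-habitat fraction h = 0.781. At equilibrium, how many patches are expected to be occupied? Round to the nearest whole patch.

p* = h − e/c = 0.781 − 0.3131 = 0.4679.
Expected occupied patches = N × p* = 327 × 0.4679 = 153.01 ≈ 153.

153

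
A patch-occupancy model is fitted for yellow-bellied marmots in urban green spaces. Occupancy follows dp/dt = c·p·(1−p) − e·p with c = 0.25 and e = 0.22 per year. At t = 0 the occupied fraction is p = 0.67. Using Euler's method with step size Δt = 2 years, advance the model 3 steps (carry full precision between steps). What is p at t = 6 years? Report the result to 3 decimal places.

Update rule: p ← p + [c·p·(1−p) − e·p]·Δt with Δt = 2.
p: 0.67000 → 0.48575  (Δp = -0.18425)
p: 0.48575 → 0.39692  (Δp = -0.08883)
p: 0.39692 → 0.34196  (Δp = -0.05496)

0.342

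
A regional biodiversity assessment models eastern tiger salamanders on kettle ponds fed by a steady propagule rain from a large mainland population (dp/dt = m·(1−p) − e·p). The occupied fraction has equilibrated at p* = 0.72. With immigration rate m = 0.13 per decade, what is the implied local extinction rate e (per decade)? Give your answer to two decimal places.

At equilibrium m(1−p*) = e·p*, so e = m(1−p*)/p*.
e = 0.13 × 0.2800 / 0.72 = 0.0506.

0.05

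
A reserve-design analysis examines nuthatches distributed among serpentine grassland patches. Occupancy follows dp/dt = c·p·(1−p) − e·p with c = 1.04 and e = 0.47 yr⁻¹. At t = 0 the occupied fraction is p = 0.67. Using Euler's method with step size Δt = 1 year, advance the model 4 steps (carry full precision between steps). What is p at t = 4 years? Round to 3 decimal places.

Update rule: p ← p + [c·p·(1−p) − e·p]·Δt with Δt = 1.
  1  |  dp/dt·Δt = -0.084956  |  p_1 = 0.585044
  2  |  dp/dt·Δt = -0.022492  |  p_2 = 0.562552
  3  |  dp/dt·Δt = -0.008468  |  p_3 = 0.554083
  4  |  dp/dt·Δt = -0.003461  |  p_4 = 0.550622

0.551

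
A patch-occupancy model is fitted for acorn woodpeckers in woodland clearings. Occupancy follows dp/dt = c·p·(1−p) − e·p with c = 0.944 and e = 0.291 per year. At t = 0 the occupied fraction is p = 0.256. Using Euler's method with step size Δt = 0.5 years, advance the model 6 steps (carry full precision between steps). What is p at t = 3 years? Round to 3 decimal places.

Update rule: p ← p + [c·p·(1−p) − e·p]·Δt with Δt = 0.5.
t = 0.5: p = 0.25600 + (+0.05265) = 0.30865
t = 1: p = 0.30865 + (+0.05581) = 0.36446
t = 1.5: p = 0.36446 + (+0.05630) = 0.42076
t = 2: p = 0.42076 + (+0.05382) = 0.47458
t = 2.5: p = 0.47458 + (+0.04864) = 0.52322
t = 3: p = 0.52322 + (+0.04162) = 0.56484

0.565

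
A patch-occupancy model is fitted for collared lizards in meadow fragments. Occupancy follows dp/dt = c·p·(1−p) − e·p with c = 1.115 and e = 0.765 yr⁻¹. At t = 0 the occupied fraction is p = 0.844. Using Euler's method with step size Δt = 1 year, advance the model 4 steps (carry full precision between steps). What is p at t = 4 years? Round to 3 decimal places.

0.322

Update rule: p ← p + [c·p·(1−p) − e·p]·Δt with Δt = 1.
  1  |  dp/dt·Δt = -0.498855  |  p_1 = 0.345145
  2  |  dp/dt·Δt = -0.012024  |  p_2 = 0.333122
  3  |  dp/dt·Δt = -0.007139  |  p_3 = 0.325983
  4  |  dp/dt·Δt = -0.004391  |  p_4 = 0.321591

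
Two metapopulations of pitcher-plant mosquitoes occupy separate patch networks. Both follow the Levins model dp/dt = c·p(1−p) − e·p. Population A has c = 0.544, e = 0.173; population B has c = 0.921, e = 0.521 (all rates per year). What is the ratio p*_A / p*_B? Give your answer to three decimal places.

1.570

A: p*_A = 1 − 0.173/0.544 = 0.6820.
B: p*_B = 1 − 0.521/0.921 = 0.4343.
p*_A / p*_B = 0.6820/0.4343 = 1.5703.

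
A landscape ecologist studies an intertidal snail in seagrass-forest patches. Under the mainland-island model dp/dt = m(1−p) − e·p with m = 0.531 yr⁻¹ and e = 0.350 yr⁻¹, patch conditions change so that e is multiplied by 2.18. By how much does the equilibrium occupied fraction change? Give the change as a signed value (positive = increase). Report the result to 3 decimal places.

-0.192

Before: p* = 0.531/(0.531+0.350) = 0.6027.
After: m = 0.531, e = 0.763; p* = 0.531/1.2940 = 0.4104.
Δp* = 0.4104 − 0.6027 = -0.1924.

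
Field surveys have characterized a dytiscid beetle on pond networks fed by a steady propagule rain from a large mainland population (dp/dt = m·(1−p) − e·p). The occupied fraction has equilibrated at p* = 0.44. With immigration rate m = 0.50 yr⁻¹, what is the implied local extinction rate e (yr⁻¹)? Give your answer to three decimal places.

0.636

At equilibrium m(1−p*) = e·p*, so e = m(1−p*)/p*.
e = 0.50 × 0.5600 / 0.44 = 0.6364.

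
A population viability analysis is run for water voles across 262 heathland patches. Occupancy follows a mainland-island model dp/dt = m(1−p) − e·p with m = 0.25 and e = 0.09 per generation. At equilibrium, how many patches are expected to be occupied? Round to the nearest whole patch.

p* = m/(m+e) = 0.25/0.3400 = 0.7353.
Expected occupied patches = N × p* = 262 × 0.7353 = 192.65 ≈ 193.

193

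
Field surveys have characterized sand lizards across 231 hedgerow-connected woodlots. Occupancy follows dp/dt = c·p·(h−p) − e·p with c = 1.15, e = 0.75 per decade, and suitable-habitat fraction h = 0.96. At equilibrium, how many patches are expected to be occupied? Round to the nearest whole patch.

71

p* = h − e/c = 0.96 − 0.6522 = 0.3078.
Expected occupied patches = N × p* = 231 × 0.3078 = 71.11 ≈ 71.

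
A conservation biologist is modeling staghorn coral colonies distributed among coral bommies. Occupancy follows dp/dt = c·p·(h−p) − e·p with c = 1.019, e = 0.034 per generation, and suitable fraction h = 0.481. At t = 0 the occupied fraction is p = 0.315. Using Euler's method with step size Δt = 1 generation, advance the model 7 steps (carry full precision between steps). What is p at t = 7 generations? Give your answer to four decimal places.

Update rule: p ← p + [c·p·(h−p) − e·p]·Δt with Δt = 1.
p: 0.31500 → 0.35757  (Δp = +0.04257)
p: 0.35757 → 0.39039  (Δp = +0.03282)
p: 0.39039 → 0.41316  (Δp = +0.02277)
p: 0.41316 → 0.42767  (Δp = +0.01451)
p: 0.42767 → 0.43637  (Δp = +0.00870)
p: 0.43637 → 0.44138  (Δp = +0.00501)
p: 0.44138 → 0.44419  (Δp = +0.00281)

0.4442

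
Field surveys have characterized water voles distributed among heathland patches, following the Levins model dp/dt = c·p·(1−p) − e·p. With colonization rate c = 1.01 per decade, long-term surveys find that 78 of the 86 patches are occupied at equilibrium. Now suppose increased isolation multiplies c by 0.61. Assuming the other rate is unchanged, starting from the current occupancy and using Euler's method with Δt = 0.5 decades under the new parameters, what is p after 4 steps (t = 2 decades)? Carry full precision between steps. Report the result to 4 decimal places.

Observed p* = 78/86 = 0.90698.
Balance c(1−p*) = e gives e = 1.01×(1 − 0.90698) = 0.09395.
Starting from p₀ = 0.90698; update p ← p + (dp/dt)·Δt with the new parameters.
t = 0.5: p = 0.90698 + (-0.01662) = 0.89036
t = 1: p = 0.89036 + (-0.01175) = 0.87861
t = 1.5: p = 0.87861 + (-0.00842) = 0.87019
t = 2: p = 0.87019 + (-0.00608) = 0.86411

0.8641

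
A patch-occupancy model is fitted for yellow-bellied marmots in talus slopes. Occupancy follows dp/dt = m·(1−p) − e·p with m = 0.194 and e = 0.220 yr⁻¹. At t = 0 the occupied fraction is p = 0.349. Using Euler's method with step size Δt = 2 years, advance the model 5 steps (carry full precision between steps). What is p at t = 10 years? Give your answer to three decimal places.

0.469

Update rule: p ← p + [m·(1−p) − e·p]·Δt with Δt = 2.
  1  |  dp/dt·Δt = +0.099028  |  p_1 = 0.448028
  2  |  dp/dt·Δt = +0.017033  |  p_2 = 0.465061
  3  |  dp/dt·Δt = +0.002930  |  p_3 = 0.467990
  4  |  dp/dt·Δt = +0.000504  |  p_4 = 0.468494
  5  |  dp/dt·Δt = +0.000087  |  p_5 = 0.468581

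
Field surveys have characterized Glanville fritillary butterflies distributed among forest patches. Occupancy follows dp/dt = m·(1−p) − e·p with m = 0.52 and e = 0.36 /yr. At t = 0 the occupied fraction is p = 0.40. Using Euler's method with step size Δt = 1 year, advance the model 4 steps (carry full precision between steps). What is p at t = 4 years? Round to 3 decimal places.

Update rule: p ← p + [m·(1−p) − e·p]·Δt with Δt = 1.
t = 1: p = 0.40000 + (+0.16800) = 0.56800
t = 2: p = 0.56800 + (+0.02016) = 0.58816
t = 3: p = 0.58816 + (+0.00242) = 0.59058
t = 4: p = 0.59058 + (+0.00029) = 0.59087

0.591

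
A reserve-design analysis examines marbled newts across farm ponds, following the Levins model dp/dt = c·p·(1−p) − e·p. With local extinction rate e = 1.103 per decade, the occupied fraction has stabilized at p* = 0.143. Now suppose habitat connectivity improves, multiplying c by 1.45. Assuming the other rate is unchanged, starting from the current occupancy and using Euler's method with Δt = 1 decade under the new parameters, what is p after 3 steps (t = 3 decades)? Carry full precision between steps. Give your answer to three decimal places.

0.356

Balance c(1−p*) = e gives c = e/(1 − 0.14300) = 1.103/0.85700 = 1.28705.
Starting from p₀ = 0.14300; update p ← p + (dp/dt)·Δt with the new parameters.
p: 0.14300 → 0.21398  (Δp = +0.07098)
p: 0.21398 → 0.29184  (Δp = +0.07786)
p: 0.29184 → 0.35563  (Δp = +0.06379)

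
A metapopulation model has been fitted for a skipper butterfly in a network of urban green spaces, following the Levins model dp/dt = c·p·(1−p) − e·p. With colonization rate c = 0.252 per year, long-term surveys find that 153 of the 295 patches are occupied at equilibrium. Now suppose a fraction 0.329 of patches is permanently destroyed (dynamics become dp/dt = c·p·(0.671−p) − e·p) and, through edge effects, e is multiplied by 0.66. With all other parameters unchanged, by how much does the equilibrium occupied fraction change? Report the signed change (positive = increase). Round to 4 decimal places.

-0.1653

Observed p* = 153/295 = 0.51864.
Balance c(1−p*) = e gives e = 0.252×(1 − 0.51864) = 0.12130.
New p* = 0.671 − e/c = 0.671 − 0.08006/0.25200 = 0.35330.
Δp* = 0.35330 − 0.51864 = -0.16534.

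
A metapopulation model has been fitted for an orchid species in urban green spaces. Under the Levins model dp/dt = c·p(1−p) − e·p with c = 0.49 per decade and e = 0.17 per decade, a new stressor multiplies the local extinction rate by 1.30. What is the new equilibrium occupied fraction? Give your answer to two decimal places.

0.55

Before: p* = 1 − 0.17/0.49 = 0.6531.
After the change, c = 0.49, e = 0.221, so p* = 1 − 0.221/0.49 = 0.5490.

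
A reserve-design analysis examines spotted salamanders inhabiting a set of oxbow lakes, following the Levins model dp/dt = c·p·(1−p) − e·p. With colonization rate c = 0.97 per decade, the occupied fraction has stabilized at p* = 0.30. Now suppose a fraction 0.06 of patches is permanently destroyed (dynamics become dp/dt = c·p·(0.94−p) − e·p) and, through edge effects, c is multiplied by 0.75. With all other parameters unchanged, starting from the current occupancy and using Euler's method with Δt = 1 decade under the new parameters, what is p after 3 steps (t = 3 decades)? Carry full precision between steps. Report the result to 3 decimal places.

0.169

Balance c(1−p*) = e gives e = 0.97×(1 − 0.30000) = 0.67900.
Starting from p₀ = 0.30000; update p ← p + (dp/dt)·Δt with the new parameters.
  1  |  dp/dt·Δt = -0.064020  |  p_1 = 0.235980
  2  |  dp/dt·Δt = -0.039367  |  p_2 = 0.196613
  3  |  dp/dt·Δt = -0.027169  |  p_3 = 0.169444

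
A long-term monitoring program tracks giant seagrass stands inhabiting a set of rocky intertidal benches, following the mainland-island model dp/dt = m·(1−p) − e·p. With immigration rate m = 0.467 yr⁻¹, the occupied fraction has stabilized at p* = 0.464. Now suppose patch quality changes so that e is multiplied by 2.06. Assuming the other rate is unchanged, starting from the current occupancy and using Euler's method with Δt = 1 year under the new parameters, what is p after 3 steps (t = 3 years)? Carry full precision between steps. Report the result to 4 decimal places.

0.2634

Balance m(1−p*) = e·p* gives e = m(1−p*)/p* = 0.467×0.53600/0.46400 = 0.53947.
Starting from p₀ = 0.46400; update p ← p + (dp/dt)·Δt with the new parameters.
t = 1: p = 0.46400 + (-0.26533) = 0.19867
t = 2: p = 0.19867 + (+0.15344) = 0.35211
t = 3: p = 0.35211 + (-0.08873) = 0.26338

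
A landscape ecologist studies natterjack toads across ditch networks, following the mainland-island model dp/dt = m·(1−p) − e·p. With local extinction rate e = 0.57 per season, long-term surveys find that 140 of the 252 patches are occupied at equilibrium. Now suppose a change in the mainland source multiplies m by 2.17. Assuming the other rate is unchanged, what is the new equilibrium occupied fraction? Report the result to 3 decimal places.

Observed p* = 140/252 = 0.55556.
Balance m(1−p*) = e·p* gives m = e·p*/(1−p*) = 0.57×0.55556/0.44444 = 0.71251.
New p* = m/(m+e) = 1.54615/(1.54615+0.57000) = 0.73064.

0.731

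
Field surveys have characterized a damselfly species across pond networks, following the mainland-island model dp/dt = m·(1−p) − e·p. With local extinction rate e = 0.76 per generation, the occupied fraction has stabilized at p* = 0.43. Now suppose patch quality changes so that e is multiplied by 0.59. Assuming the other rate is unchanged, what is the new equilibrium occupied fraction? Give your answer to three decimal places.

Balance m(1−p*) = e·p* gives m = e·p*/(1−p*) = 0.76×0.43000/0.57000 = 0.57333.
New p* = m/(m+e) = 0.57333/(0.57333+0.44840) = 0.56114.

0.561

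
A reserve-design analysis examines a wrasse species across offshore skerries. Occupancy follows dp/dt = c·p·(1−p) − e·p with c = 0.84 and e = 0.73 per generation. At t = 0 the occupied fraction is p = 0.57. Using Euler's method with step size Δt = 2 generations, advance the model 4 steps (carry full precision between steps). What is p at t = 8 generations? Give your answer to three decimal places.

Update rule: p ← p + [c·p·(1−p) − e·p]·Δt with Δt = 2.
t = 2: p = 0.57000 + (-0.42043) = 0.14957
t = 4: p = 0.14957 + (-0.00468) = 0.14489
t = 6: p = 0.14489 + (-0.00339) = 0.14150
t = 8: p = 0.14150 + (-0.00251) = 0.13899

0.139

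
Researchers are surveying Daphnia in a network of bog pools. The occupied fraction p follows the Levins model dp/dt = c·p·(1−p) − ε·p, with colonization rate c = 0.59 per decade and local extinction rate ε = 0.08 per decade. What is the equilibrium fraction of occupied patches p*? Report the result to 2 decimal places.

Setting dp/dt = 0 and dividing through by p* gives c·(1−p*) = ε.
So p* = 1 − ε/c = 1 − 0.08/0.59 = 1 − 0.1356 = 0.8644.

0.86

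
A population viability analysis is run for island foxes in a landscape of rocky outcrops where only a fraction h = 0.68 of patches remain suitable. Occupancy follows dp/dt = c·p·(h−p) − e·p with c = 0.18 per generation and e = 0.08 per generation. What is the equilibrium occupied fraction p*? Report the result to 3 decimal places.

0.236

Setting dp/dt = 0 and dividing by p* gives c·(h−p*) = e.
So p* = h − e/c = 0.68 − 0.08/0.18 = 0.68 − 0.4444 = 0.2356.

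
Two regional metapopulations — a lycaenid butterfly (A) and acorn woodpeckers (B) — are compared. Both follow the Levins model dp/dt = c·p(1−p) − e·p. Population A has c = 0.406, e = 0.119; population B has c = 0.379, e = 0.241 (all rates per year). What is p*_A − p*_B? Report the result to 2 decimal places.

0.34

A: p*_A = 1 − 0.119/0.406 = 0.7069.
B: p*_B = 1 − 0.241/0.379 = 0.3641.
p*_A − p*_B = 0.7069 − 0.3641 = 0.3428.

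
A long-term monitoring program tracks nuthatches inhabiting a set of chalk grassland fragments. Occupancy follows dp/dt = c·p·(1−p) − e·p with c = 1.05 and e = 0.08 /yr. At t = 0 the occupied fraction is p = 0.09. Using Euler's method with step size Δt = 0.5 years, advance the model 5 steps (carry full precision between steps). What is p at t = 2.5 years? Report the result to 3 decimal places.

Update rule: p ← p + [c·p·(1−p) − e·p]·Δt with Δt = 0.5.
  1  |  dp/dt·Δt = +0.039398  |  p_1 = 0.129397
  2  |  dp/dt·Δt = +0.053967  |  p_2 = 0.183365
  3  |  dp/dt·Δt = +0.071280  |  p_3 = 0.254645
  4  |  dp/dt·Δt = +0.089460  |  p_4 = 0.344105
  5  |  dp/dt·Δt = +0.104727  |  p_5 = 0.448831

0.449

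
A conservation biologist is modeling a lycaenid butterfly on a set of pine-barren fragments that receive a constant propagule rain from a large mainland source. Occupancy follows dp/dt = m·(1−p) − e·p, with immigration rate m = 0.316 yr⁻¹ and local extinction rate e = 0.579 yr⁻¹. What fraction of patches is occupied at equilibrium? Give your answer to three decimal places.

0.353

Setting dp/dt = 0: m − m·p* = e·p*, so m = (m+e)·p*.
p* = m/(m+e) = 0.316/(0.316+0.579) = 0.316/0.8950 = 0.3531.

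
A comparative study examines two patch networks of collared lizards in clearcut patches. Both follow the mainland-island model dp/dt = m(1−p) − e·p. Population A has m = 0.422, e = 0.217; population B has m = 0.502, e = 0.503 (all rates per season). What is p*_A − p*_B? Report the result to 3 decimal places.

0.161

A: p*_A = m/(m+e) = 0.422/0.6390 = 0.6604.
B: p*_B = 0.502/1.0050 = 0.4995.
p*_A − p*_B = 0.6604 − 0.4995 = 0.1609.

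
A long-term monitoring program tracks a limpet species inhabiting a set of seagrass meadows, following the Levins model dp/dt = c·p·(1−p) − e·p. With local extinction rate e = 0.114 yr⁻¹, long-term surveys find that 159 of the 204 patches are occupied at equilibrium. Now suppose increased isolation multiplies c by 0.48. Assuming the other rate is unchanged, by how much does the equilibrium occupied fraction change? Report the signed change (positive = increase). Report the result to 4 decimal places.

-0.2390

Observed p* = 159/204 = 0.77941.
Balance c(1−p*) = e gives c = e/(1 − 0.77941) = 0.114/0.22059 = 0.51680.
New p* = 1 − e/c = 1 − 0.11400/0.24806 = 0.54043.
Δp* = 0.54043 − 0.77941 = -0.23898.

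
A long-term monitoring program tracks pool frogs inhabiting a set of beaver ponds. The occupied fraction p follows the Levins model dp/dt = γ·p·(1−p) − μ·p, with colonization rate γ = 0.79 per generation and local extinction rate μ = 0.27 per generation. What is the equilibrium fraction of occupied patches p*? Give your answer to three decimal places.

0.658

At equilibrium, colonization balances extinction: γ·p*·(1−p*) = μ·p*.
So p* = 1 − μ/γ = 1 − 0.27/0.79 = 1 − 0.3418 = 0.6582.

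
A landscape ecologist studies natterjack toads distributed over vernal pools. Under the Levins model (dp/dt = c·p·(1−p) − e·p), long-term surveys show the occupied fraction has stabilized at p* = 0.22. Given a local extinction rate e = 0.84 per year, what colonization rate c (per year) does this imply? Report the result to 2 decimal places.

At equilibrium c(1−p*) = e, so c = e/(1−p*).
c = 0.84/(1 − 0.22) = 0.84/0.7800 = 1.0769.

1.08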